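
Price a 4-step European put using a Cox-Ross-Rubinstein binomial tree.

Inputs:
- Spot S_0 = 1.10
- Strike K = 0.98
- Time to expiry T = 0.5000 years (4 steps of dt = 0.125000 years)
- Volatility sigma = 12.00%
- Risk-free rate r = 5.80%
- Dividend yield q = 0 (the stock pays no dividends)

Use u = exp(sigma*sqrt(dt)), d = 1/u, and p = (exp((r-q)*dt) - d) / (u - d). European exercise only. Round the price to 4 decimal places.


Answer: Price = V(0,0) = 0.0016

Derivation:
dt = T/N = 0.125000
u = exp(sigma*sqrt(dt)) = 1.043339; d = 1/u = 0.958461
p = (exp((r-q)*dt) - d) / (u - d) = 0.575122
Discount per step: exp(-r*dt) = 0.992776
Stock lattice S(k, i) with i counting down-moves:
  k=0: S(0,0) = 1.1000
  k=1: S(1,0) = 1.1477; S(1,1) = 1.0543
  k=2: S(2,0) = 1.1974; S(2,1) = 1.1000; S(2,2) = 1.0105
  k=3: S(3,0) = 1.2493; S(3,1) = 1.1477; S(3,2) = 1.0543; S(3,3) = 0.9685
  k=4: S(4,0) = 1.3035; S(4,1) = 1.1974; S(4,2) = 1.1000; S(4,3) = 1.0105; S(4,4) = 0.9283
Terminal payoffs V(N, i) = max(K - S_T, 0):
  V(4,0) = 0.000000; V(4,1) = 0.000000; V(4,2) = 0.000000; V(4,3) = 0.000000; V(4,4) = 0.051695
Backward induction: V(k, i) = exp(-r*dt) * [p * V(k+1, i) + (1-p) * V(k+1, i+1)].
  V(3,0) = exp(-r*dt) * [p*0.000000 + (1-p)*0.000000] = 0.000000
  V(3,1) = exp(-r*dt) * [p*0.000000 + (1-p)*0.000000] = 0.000000
  V(3,2) = exp(-r*dt) * [p*0.000000 + (1-p)*0.000000] = 0.000000
  V(3,3) = exp(-r*dt) * [p*0.000000 + (1-p)*0.051695] = 0.021806
  V(2,0) = exp(-r*dt) * [p*0.000000 + (1-p)*0.000000] = 0.000000
  V(2,1) = exp(-r*dt) * [p*0.000000 + (1-p)*0.000000] = 0.000000
  V(2,2) = exp(-r*dt) * [p*0.000000 + (1-p)*0.021806] = 0.009198
  V(1,0) = exp(-r*dt) * [p*0.000000 + (1-p)*0.000000] = 0.000000
  V(1,1) = exp(-r*dt) * [p*0.000000 + (1-p)*0.009198] = 0.003880
  V(0,0) = exp(-r*dt) * [p*0.000000 + (1-p)*0.003880] = 0.001636


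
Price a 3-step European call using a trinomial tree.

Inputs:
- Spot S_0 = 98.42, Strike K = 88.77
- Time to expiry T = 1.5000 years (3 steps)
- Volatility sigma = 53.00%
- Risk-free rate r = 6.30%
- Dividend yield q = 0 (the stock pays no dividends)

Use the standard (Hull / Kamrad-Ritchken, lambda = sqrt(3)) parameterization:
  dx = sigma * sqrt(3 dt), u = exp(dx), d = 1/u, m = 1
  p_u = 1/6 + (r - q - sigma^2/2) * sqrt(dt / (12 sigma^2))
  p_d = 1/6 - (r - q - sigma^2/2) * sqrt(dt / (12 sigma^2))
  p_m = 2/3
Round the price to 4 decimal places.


dt = T/N = 0.500000; dx = sigma*sqrt(3*dt) = 0.649115
u = exp(dx) = 1.913846; d = 1/u = 0.522508
p_u = 0.136838, p_m = 0.666667, p_d = 0.196496
Discount per step: exp(-r*dt) = 0.968991
Stock lattice S(k, j) with j the centered position index:
  k=0: S(0,+0) = 98.4200
  k=1: S(1,-1) = 51.4252; S(1,+0) = 98.4200; S(1,+1) = 188.3607
  k=2: S(2,-2) = 26.8701; S(2,-1) = 51.4252; S(2,+0) = 98.4200; S(2,+1) = 188.3607; S(2,+2) = 360.4934
  k=3: S(3,-3) = 14.0398; S(3,-2) = 26.8701; S(3,-1) = 51.4252; S(3,+0) = 98.4200; S(3,+1) = 188.3607; S(3,+2) = 360.4934; S(3,+3) = 689.9288
Terminal payoffs V(N, j) = max(S_T - K, 0):
  V(3,-3) = 0.000000; V(3,-2) = 0.000000; V(3,-1) = 0.000000; V(3,+0) = 9.650000; V(3,+1) = 99.590714; V(3,+2) = 271.723382; V(3,+3) = 601.158784
Backward induction: V(k, j) = exp(-r*dt) * [p_u * V(k+1, j+1) + p_m * V(k+1, j) + p_d * V(k+1, j-1)]
  V(2,-2) = exp(-r*dt) * [p_u*0.000000 + p_m*0.000000 + p_d*0.000000] = 0.000000
  V(2,-1) = exp(-r*dt) * [p_u*9.650000 + p_m*0.000000 + p_d*0.000000] = 1.279536
  V(2,+0) = exp(-r*dt) * [p_u*99.590714 + p_m*9.650000 + p_d*0.000000] = 19.439011
  V(2,+1) = exp(-r*dt) * [p_u*271.723382 + p_m*99.590714 + p_d*9.650000] = 102.201379
  V(2,+2) = exp(-r*dt) * [p_u*601.158784 + p_m*271.723382 + p_d*99.590714] = 274.204274
  V(1,-1) = exp(-r*dt) * [p_u*19.439011 + p_m*1.279536 + p_d*0.000000] = 3.404076
  V(1,+0) = exp(-r*dt) * [p_u*102.201379 + p_m*19.439011 + p_d*1.279536] = 26.352439
  V(1,+1) = exp(-r*dt) * [p_u*274.204274 + p_m*102.201379 + p_d*19.439011] = 106.080659
  V(0,+0) = exp(-r*dt) * [p_u*106.080659 + p_m*26.352439 + p_d*3.404076] = 31.737361

Answer: Price = V(0,0) = 31.7374


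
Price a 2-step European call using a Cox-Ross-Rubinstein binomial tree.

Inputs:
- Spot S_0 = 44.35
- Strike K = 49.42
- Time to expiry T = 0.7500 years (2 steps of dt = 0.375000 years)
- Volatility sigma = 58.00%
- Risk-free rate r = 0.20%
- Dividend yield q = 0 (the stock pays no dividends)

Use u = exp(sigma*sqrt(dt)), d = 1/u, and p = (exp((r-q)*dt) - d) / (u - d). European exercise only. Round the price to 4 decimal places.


dt = T/N = 0.375000
u = exp(sigma*sqrt(dt)) = 1.426432; d = 1/u = 0.701050
p = (exp((r-q)*dt) - d) / (u - d) = 0.413162
Discount per step: exp(-r*dt) = 0.999250
Stock lattice S(k, i) with i counting down-moves:
  k=0: S(0,0) = 44.3500
  k=1: S(1,0) = 63.2622; S(1,1) = 31.0916
  k=2: S(2,0) = 90.2393; S(2,1) = 44.3500; S(2,2) = 21.7967
Terminal payoffs V(N, i) = max(S_T - K, 0):
  V(2,0) = 40.819273; V(2,1) = 0.000000; V(2,2) = 0.000000
Backward induction: V(k, i) = exp(-r*dt) * [p * V(k+1, i) + (1-p) * V(k+1, i+1)].
  V(1,0) = exp(-r*dt) * [p*40.819273 + (1-p)*0.000000] = 16.852334
  V(1,1) = exp(-r*dt) * [p*0.000000 + (1-p)*0.000000] = 0.000000
  V(0,0) = exp(-r*dt) * [p*16.852334 + (1-p)*0.000000] = 6.957527

Answer: Price = V(0,0) = 6.9575


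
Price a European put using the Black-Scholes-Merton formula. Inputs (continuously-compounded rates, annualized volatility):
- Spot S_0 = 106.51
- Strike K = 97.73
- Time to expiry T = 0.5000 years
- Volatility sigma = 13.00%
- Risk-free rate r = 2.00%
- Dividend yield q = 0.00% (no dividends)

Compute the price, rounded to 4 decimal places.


d1 = (ln(S/K) + (r - q + 0.5*sigma^2) * T) / (sigma * sqrt(T)) = 1.09063392
d2 = d1 - sigma * sqrt(T) = 0.99871004
exp(-rT) = 0.99004983; exp(-qT) = 1.00000000
P = K * exp(-rT) * N(-d2) - S_0 * exp(-qT) * N(-d1)
N(-d1) = 0.13771700; N(-d2) = 0.15896759
P = 97.7300 * 0.99004983 * 0.15896759 - 106.5100 * 1.00000000 * 0.13771700 = 0.7131

Answer: Price = 0.7131


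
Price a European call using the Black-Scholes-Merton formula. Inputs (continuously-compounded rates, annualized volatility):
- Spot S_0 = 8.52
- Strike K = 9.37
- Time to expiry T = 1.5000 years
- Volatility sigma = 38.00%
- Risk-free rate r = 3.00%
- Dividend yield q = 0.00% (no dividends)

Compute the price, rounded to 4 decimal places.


Answer: Price = 1.3983

Derivation:
d1 = (ln(S/K) + (r - q + 0.5*sigma^2) * T) / (sigma * sqrt(T)) = 0.12505987
d2 = d1 - sigma * sqrt(T) = -0.34034318
exp(-rT) = 0.95599748; exp(-qT) = 1.00000000
C = S_0 * exp(-qT) * N(d1) - K * exp(-rT) * N(d2)
N(d1) = 0.54976192; N(d2) = 0.36679905
C = 8.5200 * 1.00000000 * 0.54976192 - 9.3700 * 0.95599748 * 0.36679905 = 1.3983


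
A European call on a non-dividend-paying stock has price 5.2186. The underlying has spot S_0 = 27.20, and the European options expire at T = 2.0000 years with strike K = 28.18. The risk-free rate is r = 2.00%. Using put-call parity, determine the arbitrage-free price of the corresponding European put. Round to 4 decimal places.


Answer: Put price = 5.0936

Derivation:
Put-call parity: C - P = S_0 * exp(-qT) - K * exp(-rT).
S_0 * exp(-qT) = 27.2000 * 1.00000000 = 27.20000000
K * exp(-rT) = 28.1800 * 0.96078944 = 27.07504640
P = C - S*exp(-qT) + K*exp(-rT)
P = 5.2186 - 27.20000000 + 27.07504640 = 5.0936


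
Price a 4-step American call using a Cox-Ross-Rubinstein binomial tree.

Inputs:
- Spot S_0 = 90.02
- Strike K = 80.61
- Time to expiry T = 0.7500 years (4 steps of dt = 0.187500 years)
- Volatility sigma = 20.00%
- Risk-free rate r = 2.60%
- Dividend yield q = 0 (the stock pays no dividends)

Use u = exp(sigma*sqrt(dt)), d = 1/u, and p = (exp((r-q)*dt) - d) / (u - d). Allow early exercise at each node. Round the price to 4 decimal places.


Answer: Price = V(0,0) = 13.1234

Derivation:
dt = T/N = 0.187500
u = exp(sigma*sqrt(dt)) = 1.090463; d = 1/u = 0.917042
p = (exp((r-q)*dt) - d) / (u - d) = 0.506542
Discount per step: exp(-r*dt) = 0.995137
Stock lattice S(k, i) with i counting down-moves:
  k=0: S(0,0) = 90.0200
  k=1: S(1,0) = 98.1635; S(1,1) = 82.5521
  k=2: S(2,0) = 107.0437; S(2,1) = 90.0200; S(2,2) = 75.7037
  k=3: S(3,0) = 116.7272; S(3,1) = 98.1635; S(3,2) = 82.5521; S(3,3) = 69.4234
  k=4: S(4,0) = 127.2867; S(4,1) = 107.0437; S(4,2) = 90.0200; S(4,3) = 75.7037; S(4,4) = 63.6642
Terminal payoffs V(N, i) = max(S_T - K, 0):
  V(4,0) = 46.676701; V(4,1) = 26.433677; V(4,2) = 9.410000; V(4,3) = 0.000000; V(4,4) = 0.000000
Backward induction: V(k, i) = exp(-r*dt) * [p * V(k+1, i) + (1-p) * V(k+1, i+1)]; then take max(V_cont, immediate exercise) for American.
  V(3,0) = exp(-r*dt) * [p*46.676701 + (1-p)*26.433677] = 36.509206; exercise = 36.117188; V(3,0) = max -> 36.509206
  V(3,1) = exp(-r*dt) * [p*26.433677 + (1-p)*9.410000] = 17.945513; exercise = 17.553495; V(3,1) = max -> 17.945513
  V(3,2) = exp(-r*dt) * [p*9.410000 + (1-p)*0.000000] = 4.743382; exercise = 1.942077; V(3,2) = max -> 4.743382
  V(3,3) = exp(-r*dt) * [p*0.000000 + (1-p)*0.000000] = 0.000000; exercise = 0.000000; V(3,3) = max -> 0.000000
  V(2,0) = exp(-r*dt) * [p*36.509206 + (1-p)*17.945513] = 27.215806; exercise = 26.433677; V(2,0) = max -> 27.215806
  V(2,1) = exp(-r*dt) * [p*17.945513 + (1-p)*4.743382] = 11.375228; exercise = 9.410000; V(2,1) = max -> 11.375228
  V(2,2) = exp(-r*dt) * [p*4.743382 + (1-p)*0.000000] = 2.391038; exercise = 0.000000; V(2,2) = max -> 2.391038
  V(1,0) = exp(-r*dt) * [p*27.215806 + (1-p)*11.375228] = 19.304808; exercise = 17.553495; V(1,0) = max -> 19.304808
  V(1,1) = exp(-r*dt) * [p*11.375228 + (1-p)*2.391038] = 6.908150; exercise = 1.942077; V(1,1) = max -> 6.908150
  V(0,0) = exp(-r*dt) * [p*19.304808 + (1-p)*6.908150] = 13.123448; exercise = 9.410000; V(0,0) = max -> 13.123448


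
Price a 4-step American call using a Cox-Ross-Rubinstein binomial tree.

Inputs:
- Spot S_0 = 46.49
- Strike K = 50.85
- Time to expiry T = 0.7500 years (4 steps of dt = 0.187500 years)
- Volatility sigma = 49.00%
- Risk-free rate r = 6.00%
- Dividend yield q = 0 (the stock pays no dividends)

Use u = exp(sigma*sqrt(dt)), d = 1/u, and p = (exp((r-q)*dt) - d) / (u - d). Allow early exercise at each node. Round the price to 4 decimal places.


Answer: Price = V(0,0) = 7.1021

Derivation:
dt = T/N = 0.187500
u = exp(sigma*sqrt(dt)) = 1.236366; d = 1/u = 0.808822
p = (exp((r-q)*dt) - d) / (u - d) = 0.473616
Discount per step: exp(-r*dt) = 0.988813
Stock lattice S(k, i) with i counting down-moves:
  k=0: S(0,0) = 46.4900
  k=1: S(1,0) = 57.4786; S(1,1) = 37.6021
  k=2: S(2,0) = 71.0646; S(2,1) = 46.4900; S(2,2) = 30.4134
  k=3: S(3,0) = 87.8619; S(3,1) = 57.4786; S(3,2) = 37.6021; S(3,3) = 24.5991
  k=4: S(4,0) = 108.6294; S(4,1) = 71.0646; S(4,2) = 46.4900; S(4,3) = 30.4134; S(4,4) = 19.8963
Terminal payoffs V(N, i) = max(S_T - K, 0):
  V(4,0) = 57.779405; V(4,1) = 20.214626; V(4,2) = 0.000000; V(4,3) = 0.000000; V(4,4) = 0.000000
Backward induction: V(k, i) = exp(-r*dt) * [p * V(k+1, i) + (1-p) * V(k+1, i+1)]; then take max(V_cont, immediate exercise) for American.
  V(3,0) = exp(-r*dt) * [p*57.779405 + (1-p)*20.214626] = 37.580725; exercise = 37.011869; V(3,0) = max -> 37.580725
  V(3,1) = exp(-r*dt) * [p*20.214626 + (1-p)*0.000000] = 9.466861; exercise = 6.628643; V(3,1) = max -> 9.466861
  V(3,2) = exp(-r*dt) * [p*0.000000 + (1-p)*0.000000] = 0.000000; exercise = 0.000000; V(3,2) = max -> 0.000000
  V(3,3) = exp(-r*dt) * [p*0.000000 + (1-p)*0.000000] = 0.000000; exercise = 0.000000; V(3,3) = max -> 0.000000
  V(2,0) = exp(-r*dt) * [p*37.580725 + (1-p)*9.466861] = 22.527168; exercise = 20.214626; V(2,0) = max -> 22.527168
  V(2,1) = exp(-r*dt) * [p*9.466861 + (1-p)*0.000000] = 4.433496; exercise = 0.000000; V(2,1) = max -> 4.433496
  V(2,2) = exp(-r*dt) * [p*0.000000 + (1-p)*0.000000] = 0.000000; exercise = 0.000000; V(2,2) = max -> 0.000000
  V(1,0) = exp(-r*dt) * [p*22.527168 + (1-p)*4.433496] = 12.857480; exercise = 6.628643; V(1,0) = max -> 12.857480
  V(1,1) = exp(-r*dt) * [p*4.433496 + (1-p)*0.000000] = 2.076283; exercise = 0.000000; V(1,1) = max -> 2.076283
  V(0,0) = exp(-r*dt) * [p*12.857480 + (1-p)*2.076283] = 7.102078; exercise = 0.000000; V(0,0) = max -> 7.102078


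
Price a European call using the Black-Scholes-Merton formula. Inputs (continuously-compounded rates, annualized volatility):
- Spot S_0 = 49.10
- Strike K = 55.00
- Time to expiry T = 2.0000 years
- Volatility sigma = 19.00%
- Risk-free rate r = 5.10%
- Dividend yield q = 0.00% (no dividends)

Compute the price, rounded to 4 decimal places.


d1 = (ln(S/K) + (r - q + 0.5*sigma^2) * T) / (sigma * sqrt(T)) = 0.09164792
d2 = d1 - sigma * sqrt(T) = -0.17705265
exp(-rT) = 0.90302955; exp(-qT) = 1.00000000
C = S_0 * exp(-qT) * N(d1) - K * exp(-rT) * N(d2)
N(d1) = 0.53651111; N(d2) = 0.42973352
C = 49.1000 * 1.00000000 * 0.53651111 - 55.0000 * 0.90302955 * 0.42973352 = 4.9993

Answer: Price = 4.9993


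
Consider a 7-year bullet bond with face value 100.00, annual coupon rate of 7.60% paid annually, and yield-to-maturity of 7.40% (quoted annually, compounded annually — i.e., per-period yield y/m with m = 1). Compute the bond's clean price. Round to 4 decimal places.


Coupon per period c = face * coupon_rate / m = 7.600000
Periods per year m = 1; per-period yield y/m = 0.074000
Number of cashflows N = 7
Cashflows (t years, CF_t, discount factor 1/(1+y/m)^(m*t), PV):
  t = 1.0000: CF_t = 7.600000, DF = 0.931099, PV = 7.076350
  t = 2.0000: CF_t = 7.600000, DF = 0.866945, PV = 6.588780
  t = 3.0000: CF_t = 7.600000, DF = 0.807211, PV = 6.134805
  t = 4.0000: CF_t = 7.600000, DF = 0.751593, PV = 5.712109
  t = 5.0000: CF_t = 7.600000, DF = 0.699808, PV = 5.318537
  t = 6.0000: CF_t = 7.600000, DF = 0.651590, PV = 4.952083
  t = 7.0000: CF_t = 107.600000, DF = 0.606694, PV = 65.280324
Price P = sum_t PV_t = 101.062988

Answer: Price = 101.0630


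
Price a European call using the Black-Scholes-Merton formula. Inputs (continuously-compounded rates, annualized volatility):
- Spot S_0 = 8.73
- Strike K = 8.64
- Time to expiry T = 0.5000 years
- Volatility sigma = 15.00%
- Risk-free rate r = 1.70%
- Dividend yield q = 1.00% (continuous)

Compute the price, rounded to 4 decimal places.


d1 = (ln(S/K) + (r - q + 0.5*sigma^2) * T) / (sigma * sqrt(T)) = 0.18373262
d2 = d1 - sigma * sqrt(T) = 0.07766660
exp(-rT) = 0.99153602; exp(-qT) = 0.99501248
C = S_0 * exp(-qT) * N(d1) - K * exp(-rT) * N(d2)
N(d1) = 0.57288839; N(d2) = 0.53095337
C = 8.7300 * 0.99501248 * 0.57288839 - 8.6400 * 0.99153602 * 0.53095337 = 0.4278

Answer: Price = 0.4278


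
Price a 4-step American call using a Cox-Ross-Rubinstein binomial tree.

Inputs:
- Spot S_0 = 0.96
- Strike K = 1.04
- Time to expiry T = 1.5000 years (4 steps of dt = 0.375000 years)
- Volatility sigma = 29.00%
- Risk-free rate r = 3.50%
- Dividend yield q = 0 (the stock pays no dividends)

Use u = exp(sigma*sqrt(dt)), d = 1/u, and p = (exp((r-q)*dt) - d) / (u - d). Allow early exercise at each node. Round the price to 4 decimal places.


Answer: Price = V(0,0) = 0.1269

Derivation:
dt = T/N = 0.375000
u = exp(sigma*sqrt(dt)) = 1.194333; d = 1/u = 0.837287
p = (exp((r-q)*dt) - d) / (u - d) = 0.492722
Discount per step: exp(-r*dt) = 0.986961
Stock lattice S(k, i) with i counting down-moves:
  k=0: S(0,0) = 0.9600
  k=1: S(1,0) = 1.1466; S(1,1) = 0.8038
  k=2: S(2,0) = 1.3694; S(2,1) = 0.9600; S(2,2) = 0.6730
  k=3: S(3,0) = 1.6355; S(3,1) = 1.1466; S(3,2) = 0.8038; S(3,3) = 0.5635
  k=4: S(4,0) = 1.9533; S(4,1) = 1.3694; S(4,2) = 0.9600; S(4,3) = 0.6730; S(4,4) = 0.4718
Terminal payoffs V(N, i) = max(S_T - K, 0):
  V(4,0) = 0.913319; V(4,1) = 0.329374; V(4,2) = 0.000000; V(4,3) = 0.000000; V(4,4) = 0.000000
Backward induction: V(k, i) = exp(-r*dt) * [p * V(k+1, i) + (1-p) * V(k+1, i+1)]; then take max(V_cont, immediate exercise) for American.
  V(3,0) = exp(-r*dt) * [p*0.913319 + (1-p)*0.329374] = 0.609050; exercise = 0.595489; V(3,0) = max -> 0.609050
  V(3,1) = exp(-r*dt) * [p*0.329374 + (1-p)*0.000000] = 0.160174; exercise = 0.106560; V(3,1) = max -> 0.160174
  V(3,2) = exp(-r*dt) * [p*0.000000 + (1-p)*0.000000] = 0.000000; exercise = 0.000000; V(3,2) = max -> 0.000000
  V(3,3) = exp(-r*dt) * [p*0.000000 + (1-p)*0.000000] = 0.000000; exercise = 0.000000; V(3,3) = max -> 0.000000
  V(2,0) = exp(-r*dt) * [p*0.609050 + (1-p)*0.160174] = 0.376372; exercise = 0.329374; V(2,0) = max -> 0.376372
  V(2,1) = exp(-r*dt) * [p*0.160174 + (1-p)*0.000000] = 0.077892; exercise = 0.000000; V(2,1) = max -> 0.077892
  V(2,2) = exp(-r*dt) * [p*0.000000 + (1-p)*0.000000] = 0.000000; exercise = 0.000000; V(2,2) = max -> 0.000000
  V(1,0) = exp(-r*dt) * [p*0.376372 + (1-p)*0.077892] = 0.222026; exercise = 0.106560; V(1,0) = max -> 0.222026
  V(1,1) = exp(-r*dt) * [p*0.077892 + (1-p)*0.000000] = 0.037879; exercise = 0.000000; V(1,1) = max -> 0.037879
  V(0,0) = exp(-r*dt) * [p*0.222026 + (1-p)*0.037879] = 0.126935; exercise = 0.000000; V(0,0) = max -> 0.126935


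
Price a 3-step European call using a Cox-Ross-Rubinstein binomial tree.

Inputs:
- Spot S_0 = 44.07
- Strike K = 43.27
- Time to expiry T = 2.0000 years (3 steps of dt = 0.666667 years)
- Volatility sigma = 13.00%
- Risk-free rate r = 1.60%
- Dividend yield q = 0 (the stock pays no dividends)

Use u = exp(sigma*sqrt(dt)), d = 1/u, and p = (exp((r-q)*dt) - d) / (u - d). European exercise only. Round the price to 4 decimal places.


Answer: Price = V(0,0) = 4.5905

Derivation:
dt = T/N = 0.666667
u = exp(sigma*sqrt(dt)) = 1.111983; d = 1/u = 0.899295
p = (exp((r-q)*dt) - d) / (u - d) = 0.523909
Discount per step: exp(-r*dt) = 0.989390
Stock lattice S(k, i) with i counting down-moves:
  k=0: S(0,0) = 44.0700
  k=1: S(1,0) = 49.0051; S(1,1) = 39.6319
  k=2: S(2,0) = 54.4928; S(2,1) = 44.0700; S(2,2) = 35.6408
  k=3: S(3,0) = 60.5950; S(3,1) = 49.0051; S(3,2) = 39.6319; S(3,3) = 32.0516
Terminal payoffs V(N, i) = max(S_T - K, 0):
  V(3,0) = 17.325034; V(3,1) = 5.735074; V(3,2) = 0.000000; V(3,3) = 0.000000
Backward induction: V(k, i) = exp(-r*dt) * [p * V(k+1, i) + (1-p) * V(k+1, i+1)].
  V(2,0) = exp(-r*dt) * [p*17.325034 + (1-p)*5.735074] = 11.681883
  V(2,1) = exp(-r*dt) * [p*5.735074 + (1-p)*0.000000] = 2.972777
  V(2,2) = exp(-r*dt) * [p*0.000000 + (1-p)*0.000000] = 0.000000
  V(1,0) = exp(-r*dt) * [p*11.681883 + (1-p)*2.972777] = 7.455603
  V(1,1) = exp(-r*dt) * [p*2.972777 + (1-p)*0.000000] = 1.540939
  V(0,0) = exp(-r*dt) * [p*7.455603 + (1-p)*1.540939] = 4.590457


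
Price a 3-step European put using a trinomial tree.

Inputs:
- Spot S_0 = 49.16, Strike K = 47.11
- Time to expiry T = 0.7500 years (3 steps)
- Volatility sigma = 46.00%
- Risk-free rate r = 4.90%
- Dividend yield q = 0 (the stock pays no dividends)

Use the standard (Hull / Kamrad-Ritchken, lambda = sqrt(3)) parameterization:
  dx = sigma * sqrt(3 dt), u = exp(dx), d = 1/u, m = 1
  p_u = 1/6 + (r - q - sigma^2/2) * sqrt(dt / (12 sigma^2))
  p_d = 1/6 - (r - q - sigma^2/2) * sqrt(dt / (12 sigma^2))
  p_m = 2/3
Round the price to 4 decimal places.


dt = T/N = 0.250000; dx = sigma*sqrt(3*dt) = 0.398372
u = exp(dx) = 1.489398; d = 1/u = 0.671412
p_u = 0.148844, p_m = 0.666667, p_d = 0.184489
Discount per step: exp(-r*dt) = 0.987825
Stock lattice S(k, j) with j the centered position index:
  k=0: S(0,+0) = 49.1600
  k=1: S(1,-1) = 33.0066; S(1,+0) = 49.1600; S(1,+1) = 73.2188
  k=2: S(2,-2) = 22.1611; S(2,-1) = 33.0066; S(2,+0) = 49.1600; S(2,+1) = 73.2188; S(2,+2) = 109.0519
  k=3: S(3,-3) = 14.8792; S(3,-2) = 22.1611; S(3,-1) = 33.0066; S(3,+0) = 49.1600; S(3,+1) = 73.2188; S(3,+2) = 109.0519; S(3,+3) = 162.4216
Terminal payoffs V(N, j) = max(K - S_T, 0):
  V(3,-3) = 32.230786; V(3,-2) = 24.948935; V(3,-1) = 14.103365; V(3,+0) = 0.000000; V(3,+1) = 0.000000; V(3,+2) = 0.000000; V(3,+3) = 0.000000
Backward induction: V(k, j) = exp(-r*dt) * [p_u * V(k+1, j+1) + p_m * V(k+1, j) + p_d * V(k+1, j-1)]
  V(2,-2) = exp(-r*dt) * [p_u*14.103365 + p_m*24.948935 + p_d*32.230786] = 24.377597
  V(2,-1) = exp(-r*dt) * [p_u*0.000000 + p_m*14.103365 + p_d*24.948935] = 13.834538
  V(2,+0) = exp(-r*dt) * [p_u*0.000000 + p_m*0.000000 + p_d*14.103365] = 2.570240
  V(2,+1) = exp(-r*dt) * [p_u*0.000000 + p_m*0.000000 + p_d*0.000000] = 0.000000
  V(2,+2) = exp(-r*dt) * [p_u*0.000000 + p_m*0.000000 + p_d*0.000000] = 0.000000
  V(1,-1) = exp(-r*dt) * [p_u*2.570240 + p_m*13.834538 + p_d*24.377597] = 13.931286
  V(1,+0) = exp(-r*dt) * [p_u*0.000000 + p_m*2.570240 + p_d*13.834538] = 4.213879
  V(1,+1) = exp(-r*dt) * [p_u*0.000000 + p_m*0.000000 + p_d*2.570240] = 0.468408
  V(0,+0) = exp(-r*dt) * [p_u*0.468408 + p_m*4.213879 + p_d*13.931286] = 5.382800

Answer: Price = V(0,0) = 5.3828


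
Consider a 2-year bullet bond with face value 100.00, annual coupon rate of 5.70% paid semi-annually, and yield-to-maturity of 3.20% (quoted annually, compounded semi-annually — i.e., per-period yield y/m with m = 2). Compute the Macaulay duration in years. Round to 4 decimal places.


Coupon per period c = face * coupon_rate / m = 2.850000
Periods per year m = 2; per-period yield y/m = 0.016000
Number of cashflows N = 4
Cashflows (t years, CF_t, discount factor 1/(1+y/m)^(m*t), PV):
  t = 0.5000: CF_t = 2.850000, DF = 0.984252, PV = 2.805118
  t = 1.0000: CF_t = 2.850000, DF = 0.968752, PV = 2.760943
  t = 1.5000: CF_t = 2.850000, DF = 0.953496, PV = 2.717464
  t = 2.0000: CF_t = 102.850000, DF = 0.938480, PV = 96.522701
Price P = sum_t PV_t = 104.806225
Macaulay numerator sum_t t * PV_t:
  t * PV_t at t = 0.5000: 1.402559
  t * PV_t at t = 1.0000: 2.760943
  t * PV_t at t = 1.5000: 4.076195
  t * PV_t at t = 2.0000: 193.045401
Macaulay duration D = (sum_t t * PV_t) / P = 201.285099 / 104.806225 = 1.920545

Answer: Macaulay duration = 1.9205 years


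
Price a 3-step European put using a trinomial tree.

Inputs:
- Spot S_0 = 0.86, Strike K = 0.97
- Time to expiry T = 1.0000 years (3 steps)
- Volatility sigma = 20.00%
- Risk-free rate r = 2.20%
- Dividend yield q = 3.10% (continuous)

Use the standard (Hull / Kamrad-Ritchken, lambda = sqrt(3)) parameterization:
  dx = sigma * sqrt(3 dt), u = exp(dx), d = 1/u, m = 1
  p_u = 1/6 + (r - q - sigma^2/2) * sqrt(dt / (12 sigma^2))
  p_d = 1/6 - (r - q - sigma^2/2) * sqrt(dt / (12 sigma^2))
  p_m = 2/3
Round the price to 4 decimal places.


Answer: Price = V(0,0) = 0.1452

Derivation:
dt = T/N = 0.333333; dx = sigma*sqrt(3*dt) = 0.200000
u = exp(dx) = 1.221403; d = 1/u = 0.818731
p_u = 0.142500, p_m = 0.666667, p_d = 0.190833
Discount per step: exp(-r*dt) = 0.992693
Stock lattice S(k, j) with j the centered position index:
  k=0: S(0,+0) = 0.8600
  k=1: S(1,-1) = 0.7041; S(1,+0) = 0.8600; S(1,+1) = 1.0504
  k=2: S(2,-2) = 0.5765; S(2,-1) = 0.7041; S(2,+0) = 0.8600; S(2,+1) = 1.0504; S(2,+2) = 1.2830
  k=3: S(3,-3) = 0.4720; S(3,-2) = 0.5765; S(3,-1) = 0.7041; S(3,+0) = 0.8600; S(3,+1) = 1.0504; S(3,+2) = 1.2830; S(3,+3) = 1.5670
Terminal payoffs V(N, j) = max(K - S_T, 0):
  V(3,-3) = 0.498022; V(3,-2) = 0.393525; V(3,-1) = 0.265892; V(3,+0) = 0.110000; V(3,+1) = 0.000000; V(3,+2) = 0.000000; V(3,+3) = 0.000000
Backward induction: V(k, j) = exp(-r*dt) * [p_u * V(k+1, j+1) + p_m * V(k+1, j) + p_d * V(k+1, j-1)]
  V(2,-2) = exp(-r*dt) * [p_u*0.265892 + p_m*0.393525 + p_d*0.498022] = 0.392390
  V(2,-1) = exp(-r*dt) * [p_u*0.110000 + p_m*0.265892 + p_d*0.393525] = 0.266075
  V(2,+0) = exp(-r*dt) * [p_u*0.000000 + p_m*0.110000 + p_d*0.265892] = 0.123168
  V(2,+1) = exp(-r*dt) * [p_u*0.000000 + p_m*0.000000 + p_d*0.110000] = 0.020838
  V(2,+2) = exp(-r*dt) * [p_u*0.000000 + p_m*0.000000 + p_d*0.000000] = 0.000000
  V(1,-1) = exp(-r*dt) * [p_u*0.123168 + p_m*0.266075 + p_d*0.392390] = 0.267845
  V(1,+0) = exp(-r*dt) * [p_u*0.020838 + p_m*0.123168 + p_d*0.266075] = 0.134865
  V(1,+1) = exp(-r*dt) * [p_u*0.000000 + p_m*0.020838 + p_d*0.123168] = 0.037123
  V(0,+0) = exp(-r*dt) * [p_u*0.037123 + p_m*0.134865 + p_d*0.267845] = 0.145245


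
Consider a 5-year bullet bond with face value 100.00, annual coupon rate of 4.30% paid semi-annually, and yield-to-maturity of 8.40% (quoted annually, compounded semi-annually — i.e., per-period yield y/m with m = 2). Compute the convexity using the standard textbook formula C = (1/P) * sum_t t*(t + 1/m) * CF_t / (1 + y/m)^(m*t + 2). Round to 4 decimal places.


Answer: Convexity = 21.9956

Derivation:
Coupon per period c = face * coupon_rate / m = 2.150000
Periods per year m = 2; per-period yield y/m = 0.042000
Number of cashflows N = 10
Cashflows (t years, CF_t, discount factor 1/(1+y/m)^(m*t), PV):
  t = 0.5000: CF_t = 2.150000, DF = 0.959693, PV = 2.063340
  t = 1.0000: CF_t = 2.150000, DF = 0.921010, PV = 1.980172
  t = 1.5000: CF_t = 2.150000, DF = 0.883887, PV = 1.900357
  t = 2.0000: CF_t = 2.150000, DF = 0.848260, PV = 1.823760
  t = 2.5000: CF_t = 2.150000, DF = 0.814069, PV = 1.750249
  t = 3.0000: CF_t = 2.150000, DF = 0.781257, PV = 1.679702
  t = 3.5000: CF_t = 2.150000, DF = 0.749766, PV = 1.611998
  t = 4.0000: CF_t = 2.150000, DF = 0.719545, PV = 1.547023
  t = 4.5000: CF_t = 2.150000, DF = 0.690543, PV = 1.484667
  t = 5.0000: CF_t = 102.150000, DF = 0.662709, PV = 67.695715
Price P = sum_t PV_t = 83.536983
Convexity numerator sum_t t*(t + 1/m) * CF_t / (1+y/m)^(m*t + 2):
  t = 0.5000: term = 0.950179
  t = 1.0000: term = 2.735639
  t = 1.5000: term = 5.250747
  t = 2.0000: term = 8.398508
  t = 2.5000: term = 12.089983
  t = 3.0000: term = 16.243739
  t = 3.5000: term = 20.785335
  t = 4.0000: term = 25.646835
  t = 4.5000: term = 30.766357
  t = 5.0000: term = 1714.582699
Convexity = (1/P) * sum = 1837.450021 / 83.536983 = 21.995647


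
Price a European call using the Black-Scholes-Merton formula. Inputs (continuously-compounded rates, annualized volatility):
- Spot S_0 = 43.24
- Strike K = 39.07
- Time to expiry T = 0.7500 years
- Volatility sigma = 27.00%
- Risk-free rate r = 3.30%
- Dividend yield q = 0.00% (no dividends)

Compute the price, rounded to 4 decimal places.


d1 = (ln(S/K) + (r - q + 0.5*sigma^2) * T) / (sigma * sqrt(T)) = 0.65646258
d2 = d1 - sigma * sqrt(T) = 0.42263572
exp(-rT) = 0.97555377; exp(-qT) = 1.00000000
C = S_0 * exp(-qT) * N(d1) - K * exp(-rT) * N(d2)
N(d1) = 0.74423673; N(d2) = 0.66371947
C = 43.2400 * 1.00000000 * 0.74423673 - 39.0700 * 0.97555377 * 0.66371947 = 6.8832

Answer: Price = 6.8832


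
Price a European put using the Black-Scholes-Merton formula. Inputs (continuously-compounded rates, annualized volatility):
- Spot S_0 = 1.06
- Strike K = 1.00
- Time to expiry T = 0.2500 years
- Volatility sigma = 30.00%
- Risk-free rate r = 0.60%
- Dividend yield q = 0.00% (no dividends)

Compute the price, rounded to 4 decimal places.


Answer: Price = 0.0356

Derivation:
d1 = (ln(S/K) + (r - q + 0.5*sigma^2) * T) / (sigma * sqrt(T)) = 0.47345939
d2 = d1 - sigma * sqrt(T) = 0.32345939
exp(-rT) = 0.99850112; exp(-qT) = 1.00000000
P = K * exp(-rT) * N(-d2) - S_0 * exp(-qT) * N(-d1)
N(-d1) = 0.31794273; N(-d2) = 0.37317368
P = 1.0000 * 0.99850112 * 0.37317368 - 1.0600 * 1.00000000 * 0.31794273 = 0.0356


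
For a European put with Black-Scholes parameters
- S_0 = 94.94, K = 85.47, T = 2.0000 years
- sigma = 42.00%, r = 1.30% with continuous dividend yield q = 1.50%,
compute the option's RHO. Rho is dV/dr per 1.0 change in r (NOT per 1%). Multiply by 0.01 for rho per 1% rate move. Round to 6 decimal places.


Answer: Rho = -91.679671

Derivation:
d1 = 0.4671613345; d2 = -0.1268083617
phi(d1) = 0.3577008024; exp(-qT) = 0.9704455335; exp(-rT) = 0.9743350896
N(-d2) = 0.5504539612
Rho = -K*T*exp(-rT)*N(-d2) = -85.4700 * 2.0000 * 0.9743350896 * 0.5504539612 = -91.679671


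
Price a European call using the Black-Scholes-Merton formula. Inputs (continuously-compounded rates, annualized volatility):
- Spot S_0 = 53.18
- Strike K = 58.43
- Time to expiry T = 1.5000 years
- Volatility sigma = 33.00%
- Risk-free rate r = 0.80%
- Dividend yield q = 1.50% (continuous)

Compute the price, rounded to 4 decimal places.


d1 = (ln(S/K) + (r - q + 0.5*sigma^2) * T) / (sigma * sqrt(T)) = -0.05683823
d2 = d1 - sigma * sqrt(T) = -0.46100404
exp(-rT) = 0.98807171; exp(-qT) = 0.97775124
C = S_0 * exp(-qT) * N(d1) - K * exp(-rT) * N(d2)
N(d1) = 0.47733703; N(d2) = 0.32239785
C = 53.1800 * 0.97775124 * 0.47733703 - 58.4300 * 0.98807171 * 0.32239785 = 6.2070

Answer: Price = 6.2070


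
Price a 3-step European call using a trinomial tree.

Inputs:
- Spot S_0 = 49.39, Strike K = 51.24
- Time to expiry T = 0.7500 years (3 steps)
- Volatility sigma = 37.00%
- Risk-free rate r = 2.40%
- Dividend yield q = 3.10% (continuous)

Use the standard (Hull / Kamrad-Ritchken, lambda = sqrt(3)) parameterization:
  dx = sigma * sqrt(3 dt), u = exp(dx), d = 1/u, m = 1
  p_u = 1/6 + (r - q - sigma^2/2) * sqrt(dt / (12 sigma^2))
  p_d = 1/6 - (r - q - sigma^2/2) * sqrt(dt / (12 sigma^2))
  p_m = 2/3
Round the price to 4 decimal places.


dt = T/N = 0.250000; dx = sigma*sqrt(3*dt) = 0.320429
u = exp(dx) = 1.377719; d = 1/u = 0.725837
p_u = 0.137234, p_m = 0.666667, p_d = 0.196100
Discount per step: exp(-r*dt) = 0.994018
Stock lattice S(k, j) with j the centered position index:
  k=0: S(0,+0) = 49.3900
  k=1: S(1,-1) = 35.8491; S(1,+0) = 49.3900; S(1,+1) = 68.0456
  k=2: S(2,-2) = 26.0206; S(2,-1) = 35.8491; S(2,+0) = 49.3900; S(2,+1) = 68.0456; S(2,+2) = 93.7477
  k=3: S(3,-3) = 18.8867; S(3,-2) = 26.0206; S(3,-1) = 35.8491; S(3,+0) = 49.3900; S(3,+1) = 68.0456; S(3,+2) = 93.7477; S(3,+3) = 129.1580
Terminal payoffs V(N, j) = max(S_T - K, 0):
  V(3,-3) = 0.000000; V(3,-2) = 0.000000; V(3,-1) = 0.000000; V(3,+0) = 0.000000; V(3,+1) = 16.805553; V(3,+2) = 42.507666; V(3,+3) = 77.917963
Backward induction: V(k, j) = exp(-r*dt) * [p_u * V(k+1, j+1) + p_m * V(k+1, j) + p_d * V(k+1, j-1)]
  V(2,-2) = exp(-r*dt) * [p_u*0.000000 + p_m*0.000000 + p_d*0.000000] = 0.000000
  V(2,-1) = exp(-r*dt) * [p_u*0.000000 + p_m*0.000000 + p_d*0.000000] = 0.000000
  V(2,+0) = exp(-r*dt) * [p_u*16.805553 + p_m*0.000000 + p_d*0.000000] = 2.292489
  V(2,+1) = exp(-r*dt) * [p_u*42.507666 + p_m*16.805553 + p_d*0.000000] = 16.935261
  V(2,+2) = exp(-r*dt) * [p_u*77.917963 + p_m*42.507666 + p_d*16.805553] = 42.073764
  V(1,-1) = exp(-r*dt) * [p_u*2.292489 + p_m*0.000000 + p_d*0.000000] = 0.312724
  V(1,+0) = exp(-r*dt) * [p_u*16.935261 + p_m*2.292489 + p_d*0.000000] = 3.829366
  V(1,+1) = exp(-r*dt) * [p_u*42.073764 + p_m*16.935261 + p_d*2.292489] = 17.408893
  V(0,+0) = exp(-r*dt) * [p_u*17.408893 + p_m*3.829366 + p_d*0.312724] = 4.973389

Answer: Price = V(0,0) = 4.9734


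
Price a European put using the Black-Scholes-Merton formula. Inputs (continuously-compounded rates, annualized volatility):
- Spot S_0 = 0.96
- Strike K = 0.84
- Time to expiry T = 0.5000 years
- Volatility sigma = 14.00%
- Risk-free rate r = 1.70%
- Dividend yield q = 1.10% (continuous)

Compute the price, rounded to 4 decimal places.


d1 = (ln(S/K) + (r - q + 0.5*sigma^2) * T) / (sigma * sqrt(T)) = 1.42867281
d2 = d1 - sigma * sqrt(T) = 1.32967786
exp(-rT) = 0.99153602; exp(-qT) = 0.99451510
P = K * exp(-rT) * N(-d2) - S_0 * exp(-qT) * N(-d1)
N(-d1) = 0.07654915; N(-d2) = 0.09181222
P = 0.8400 * 0.99153602 * 0.09181222 - 0.9600 * 0.99451510 * 0.07654915 = 0.0034

Answer: Price = 0.0034


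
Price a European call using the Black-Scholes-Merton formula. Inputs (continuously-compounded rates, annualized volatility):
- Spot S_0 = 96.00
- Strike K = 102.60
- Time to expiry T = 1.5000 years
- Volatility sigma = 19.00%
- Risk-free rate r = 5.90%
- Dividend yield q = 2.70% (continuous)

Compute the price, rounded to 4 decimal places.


Answer: Price = 7.7856

Derivation:
d1 = (ln(S/K) + (r - q + 0.5*sigma^2) * T) / (sigma * sqrt(T)) = 0.03689387
d2 = d1 - sigma * sqrt(T) = -0.19580766
exp(-rT) = 0.91530311; exp(-qT) = 0.96030916
C = S_0 * exp(-qT) * N(d1) - K * exp(-rT) * N(d2)
N(d1) = 0.51471518; N(d2) = 0.42238036
C = 96.0000 * 0.96030916 * 0.51471518 - 102.6000 * 0.91530311 * 0.42238036 = 7.7856


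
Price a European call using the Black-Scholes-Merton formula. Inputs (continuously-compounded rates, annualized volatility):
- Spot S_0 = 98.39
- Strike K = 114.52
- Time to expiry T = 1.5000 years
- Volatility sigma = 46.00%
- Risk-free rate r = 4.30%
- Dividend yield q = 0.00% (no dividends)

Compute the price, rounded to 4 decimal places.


d1 = (ln(S/K) + (r - q + 0.5*sigma^2) * T) / (sigma * sqrt(T)) = 0.12671617
d2 = d1 - sigma * sqrt(T) = -0.43666647
exp(-rT) = 0.93753611; exp(-qT) = 1.00000000
C = S_0 * exp(-qT) * N(d1) - K * exp(-rT) * N(d2)
N(d1) = 0.55041748; N(d2) = 0.33117663
C = 98.3900 * 1.00000000 * 0.55041748 - 114.5200 * 0.93753611 * 0.33117663 = 18.5983

Answer: Price = 18.5983


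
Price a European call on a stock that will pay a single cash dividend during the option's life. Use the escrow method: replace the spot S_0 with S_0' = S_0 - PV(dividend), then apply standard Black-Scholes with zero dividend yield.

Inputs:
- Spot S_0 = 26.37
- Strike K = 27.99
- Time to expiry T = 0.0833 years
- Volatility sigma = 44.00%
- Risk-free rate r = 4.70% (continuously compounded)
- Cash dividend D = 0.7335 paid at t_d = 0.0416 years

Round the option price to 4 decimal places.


PV(D) = D * exp(-r * t_d) = 0.7335 * 0.99804671 = 0.73206726
S_0' = S_0 - PV(D) = 26.3700 - 0.73206726 = 25.63793274
d1 = (ln(S_0'/K) + (r + sigma^2/2)*T) / (sigma*sqrt(T)) = -0.59685624
d2 = d1 - sigma*sqrt(T) = -0.72384790
exp(-rT) = 0.99609255
N(d1) = 0.27530168; N(d2) = 0.23457956
C = S_0' * N(d1) - K * exp(-rT) * N(d2) = 25.63793274 * 0.27530168 - 27.9900 * 0.99609255 * 0.23457956 = 0.5179

Answer: Price = 0.5179


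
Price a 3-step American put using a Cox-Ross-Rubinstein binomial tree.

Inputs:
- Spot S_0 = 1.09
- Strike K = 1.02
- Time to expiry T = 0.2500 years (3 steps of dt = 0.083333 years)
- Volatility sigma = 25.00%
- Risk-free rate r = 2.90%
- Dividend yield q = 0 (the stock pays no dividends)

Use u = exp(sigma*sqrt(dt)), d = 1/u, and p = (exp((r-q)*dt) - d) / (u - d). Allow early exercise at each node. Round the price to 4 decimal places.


dt = T/N = 0.083333
u = exp(sigma*sqrt(dt)) = 1.074837; d = 1/u = 0.930374
p = (exp((r-q)*dt) - d) / (u - d) = 0.498714
Discount per step: exp(-r*dt) = 0.997586
Stock lattice S(k, i) with i counting down-moves:
  k=0: S(0,0) = 1.0900
  k=1: S(1,0) = 1.1716; S(1,1) = 1.0141
  k=2: S(2,0) = 1.2592; S(2,1) = 1.0900; S(2,2) = 0.9435
  k=3: S(3,0) = 1.3535; S(3,1) = 1.1716; S(3,2) = 1.0141; S(3,3) = 0.8778
Terminal payoffs V(N, i) = max(K - S_T, 0):
  V(3,0) = 0.000000; V(3,1) = 0.000000; V(3,2) = 0.005893; V(3,3) = 0.142193
Backward induction: V(k, i) = exp(-r*dt) * [p * V(k+1, i) + (1-p) * V(k+1, i+1)]; then take max(V_cont, immediate exercise) for American.
  V(2,0) = exp(-r*dt) * [p*0.000000 + (1-p)*0.000000] = 0.000000; exercise = 0.000000; V(2,0) = max -> 0.000000
  V(2,1) = exp(-r*dt) * [p*0.000000 + (1-p)*0.005893] = 0.002947; exercise = 0.000000; V(2,1) = max -> 0.002947
  V(2,2) = exp(-r*dt) * [p*0.005893 + (1-p)*0.142193] = 0.074039; exercise = 0.076501; V(2,2) = max -> 0.076501
  V(1,0) = exp(-r*dt) * [p*0.000000 + (1-p)*0.002947] = 0.001474; exercise = 0.000000; V(1,0) = max -> 0.001474
  V(1,1) = exp(-r*dt) * [p*0.002947 + (1-p)*0.076501] = 0.039722; exercise = 0.005893; V(1,1) = max -> 0.039722
  V(0,0) = exp(-r*dt) * [p*0.001474 + (1-p)*0.039722] = 0.020597; exercise = 0.000000; V(0,0) = max -> 0.020597

Answer: Price = V(0,0) = 0.0206


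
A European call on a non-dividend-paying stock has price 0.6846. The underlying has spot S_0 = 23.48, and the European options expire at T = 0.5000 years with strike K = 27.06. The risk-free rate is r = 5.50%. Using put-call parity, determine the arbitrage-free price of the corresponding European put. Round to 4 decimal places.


Put-call parity: C - P = S_0 * exp(-qT) - K * exp(-rT).
S_0 * exp(-qT) = 23.4800 * 1.00000000 = 23.48000000
K * exp(-rT) = 27.0600 * 0.97287468 = 26.32598891
P = C - S*exp(-qT) + K*exp(-rT)
P = 0.6846 - 23.48000000 + 26.32598891 = 3.5306

Answer: Put price = 3.5306


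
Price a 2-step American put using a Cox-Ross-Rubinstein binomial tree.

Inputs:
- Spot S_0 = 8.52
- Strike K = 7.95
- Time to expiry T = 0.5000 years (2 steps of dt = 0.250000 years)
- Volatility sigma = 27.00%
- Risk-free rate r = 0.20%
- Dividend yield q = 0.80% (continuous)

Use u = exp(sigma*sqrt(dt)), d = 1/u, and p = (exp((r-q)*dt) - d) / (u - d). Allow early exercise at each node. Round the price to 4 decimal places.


Answer: Price = V(0,0) = 0.4200

Derivation:
dt = T/N = 0.250000
u = exp(sigma*sqrt(dt)) = 1.144537; d = 1/u = 0.873716
p = (exp((r-q)*dt) - d) / (u - d) = 0.460767
Discount per step: exp(-r*dt) = 0.999500
Stock lattice S(k, i) with i counting down-moves:
  k=0: S(0,0) = 8.5200
  k=1: S(1,0) = 9.7515; S(1,1) = 7.4441
  k=2: S(2,0) = 11.1609; S(2,1) = 8.5200; S(2,2) = 6.5040
Terminal payoffs V(N, i) = max(K - S_T, 0):
  V(2,0) = 0.000000; V(2,1) = 0.000000; V(2,2) = 1.446007
Backward induction: V(k, i) = exp(-r*dt) * [p * V(k+1, i) + (1-p) * V(k+1, i+1)]; then take max(V_cont, immediate exercise) for American.
  V(1,0) = exp(-r*dt) * [p*0.000000 + (1-p)*0.000000] = 0.000000; exercise = 0.000000; V(1,0) = max -> 0.000000
  V(1,1) = exp(-r*dt) * [p*0.000000 + (1-p)*1.446007] = 0.779345; exercise = 0.505940; V(1,1) = max -> 0.779345
  V(0,0) = exp(-r*dt) * [p*0.000000 + (1-p)*0.779345] = 0.420039; exercise = 0.000000; V(0,0) = max -> 0.420039


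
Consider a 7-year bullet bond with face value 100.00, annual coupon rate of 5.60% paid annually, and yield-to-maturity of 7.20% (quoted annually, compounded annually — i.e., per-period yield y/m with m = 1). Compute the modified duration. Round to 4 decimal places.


Coupon per period c = face * coupon_rate / m = 5.600000
Periods per year m = 1; per-period yield y/m = 0.072000
Number of cashflows N = 7
Cashflows (t years, CF_t, discount factor 1/(1+y/m)^(m*t), PV):
  t = 1.0000: CF_t = 5.600000, DF = 0.932836, PV = 5.223881
  t = 2.0000: CF_t = 5.600000, DF = 0.870183, PV = 4.873023
  t = 3.0000: CF_t = 5.600000, DF = 0.811738, PV = 4.545730
  t = 4.0000: CF_t = 5.600000, DF = 0.757218, PV = 4.240420
  t = 5.0000: CF_t = 5.600000, DF = 0.706360, PV = 3.955616
  t = 6.0000: CF_t = 5.600000, DF = 0.658918, PV = 3.689940
  t = 7.0000: CF_t = 105.600000, DF = 0.614662, PV = 64.908328
Price P = sum_t PV_t = 91.436938
First compute Macaulay numerator sum_t t * PV_t:
  t * PV_t at t = 1.0000: 5.223881
  t * PV_t at t = 2.0000: 9.746046
  t * PV_t at t = 3.0000: 13.637191
  t * PV_t at t = 4.0000: 16.961680
  t * PV_t at t = 5.0000: 19.778079
  t * PV_t at t = 6.0000: 22.139641
  t * PV_t at t = 7.0000: 454.358295
Macaulay duration D = 541.844812 / 91.436938 = 5.925885
Modified duration = D / (1 + y/m) = 5.925885 / (1 + 0.072000) = 5.527878

Answer: Modified duration = 5.5279


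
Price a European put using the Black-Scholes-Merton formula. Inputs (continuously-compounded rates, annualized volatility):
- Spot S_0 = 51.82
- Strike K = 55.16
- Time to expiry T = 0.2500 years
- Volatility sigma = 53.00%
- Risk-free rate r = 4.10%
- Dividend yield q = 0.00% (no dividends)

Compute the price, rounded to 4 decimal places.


d1 = (ln(S/K) + (r - q + 0.5*sigma^2) * T) / (sigma * sqrt(T)) = -0.06452595
d2 = d1 - sigma * sqrt(T) = -0.32952595
exp(-rT) = 0.98980235; exp(-qT) = 1.00000000
P = K * exp(-rT) * N(-d2) - S_0 * exp(-qT) * N(-d1)
N(-d1) = 0.52572428; N(-d2) = 0.62912091
P = 55.1600 * 0.98980235 * 0.62912091 - 51.8200 * 1.00000000 * 0.52572428 = 7.1054

Answer: Price = 7.1054


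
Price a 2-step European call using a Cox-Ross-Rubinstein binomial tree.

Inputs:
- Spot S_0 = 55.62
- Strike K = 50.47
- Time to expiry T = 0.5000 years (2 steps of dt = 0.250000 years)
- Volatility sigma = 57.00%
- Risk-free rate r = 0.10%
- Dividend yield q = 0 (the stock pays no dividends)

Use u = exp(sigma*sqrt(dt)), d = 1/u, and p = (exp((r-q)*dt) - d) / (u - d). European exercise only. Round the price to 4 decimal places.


Answer: Price = V(0,0) = 11.3576

Derivation:
dt = T/N = 0.250000
u = exp(sigma*sqrt(dt)) = 1.329762; d = 1/u = 0.752014
p = (exp((r-q)*dt) - d) / (u - d) = 0.429661
Discount per step: exp(-r*dt) = 0.999750
Stock lattice S(k, i) with i counting down-moves:
  k=0: S(0,0) = 55.6200
  k=1: S(1,0) = 73.9614; S(1,1) = 41.8270
  k=2: S(2,0) = 98.3510; S(2,1) = 55.6200; S(2,2) = 31.4545
Terminal payoffs V(N, i) = max(S_T - K, 0):
  V(2,0) = 47.881013; V(2,1) = 5.150000; V(2,2) = 0.000000
Backward induction: V(k, i) = exp(-r*dt) * [p * V(k+1, i) + (1-p) * V(k+1, i+1)].
  V(1,0) = exp(-r*dt) * [p*47.881013 + (1-p)*5.150000] = 23.503980
  V(1,1) = exp(-r*dt) * [p*5.150000 + (1-p)*0.000000] = 2.212202
  V(0,0) = exp(-r*dt) * [p*23.503980 + (1-p)*2.212202] = 11.357612
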